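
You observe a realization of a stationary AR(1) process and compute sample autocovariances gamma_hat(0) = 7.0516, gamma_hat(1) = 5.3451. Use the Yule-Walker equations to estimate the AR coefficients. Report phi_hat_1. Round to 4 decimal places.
\hat\phi_{1} = 0.7580

The Yule-Walker equations for an AR(p) process read, in matrix form,
  Gamma_p phi = r_p,   with   (Gamma_p)_{ij} = gamma(|i - j|),
                       (r_p)_i = gamma(i),   i,j = 1..p.
Substitute the sample gammas (Toeplitz matrix and right-hand side of size 1):
  Gamma_p = [[7.0516]]
  r_p     = [5.3451]
With p = 1 this is the single equation gamma(0) phi_1 = gamma(1):
  phi_hat_1 = gamma(1) / gamma(0) = 5.3451 / 7.0516 = 0.7580.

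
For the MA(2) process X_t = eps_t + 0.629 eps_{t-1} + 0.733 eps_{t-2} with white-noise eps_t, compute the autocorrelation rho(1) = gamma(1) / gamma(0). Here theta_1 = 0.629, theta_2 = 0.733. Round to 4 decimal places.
\rho(1) = 0.5639

For an MA(q) process with theta_0 = 1, the autocovariance is
  gamma(k) = sigma^2 * sum_{i=0..q-k} theta_i * theta_{i+k},
and rho(k) = gamma(k) / gamma(0). Sigma^2 cancels.
  numerator   = (1)*(0.629) + (0.629)*(0.733) = 1.090057.
  denominator = (1)^2 + (0.629)^2 + (0.733)^2 = 1.93293.
  rho(1) = 1.090057 / 1.93293 = 0.5639.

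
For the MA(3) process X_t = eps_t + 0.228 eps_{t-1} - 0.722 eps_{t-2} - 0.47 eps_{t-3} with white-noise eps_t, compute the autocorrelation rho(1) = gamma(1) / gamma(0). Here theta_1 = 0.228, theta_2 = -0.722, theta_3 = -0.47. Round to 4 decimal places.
\rho(1) = 0.2245

For an MA(q) process with theta_0 = 1, the autocovariance is
  gamma(k) = sigma^2 * sum_{i=0..q-k} theta_i * theta_{i+k},
and rho(k) = gamma(k) / gamma(0). Sigma^2 cancels.
  numerator   = (1)*(0.228) + (0.228)*(-0.722) + (-0.722)*(-0.47) = 0.402724.
  denominator = (1)^2 + (0.228)^2 + (-0.722)^2 + (-0.47)^2 = 1.794168.
  rho(1) = 0.402724 / 1.794168 = 0.2245.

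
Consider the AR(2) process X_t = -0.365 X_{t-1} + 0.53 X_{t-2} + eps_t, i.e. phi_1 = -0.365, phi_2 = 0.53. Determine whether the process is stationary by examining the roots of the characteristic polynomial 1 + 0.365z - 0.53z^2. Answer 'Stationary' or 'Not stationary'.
\text{Stationary}

The AR(p) characteristic polynomial is P(z) = 1 + 0.365z - 0.53z^2.
Stationarity requires all roots to lie outside the unit circle, i.e. |z| > 1 for every root.
Set 1 + (0.365) z + (-0.53) z^2 = 0, i.e. a z^2 + b z + c = 0 with a = -0.53, b = 0.365, c = 1.
Discriminant D = b^2 - 4ac = (0.365)^2 - 4*(-0.53)*1 = 0.133225 - (-2.12) = 2.253225.
D >= 0, so the roots are real: z = (-b +/- sqrt(D)) / (2a) = (-0.365 +/- 1.501075) / (-1.06).
  z_1 = (-0.365 + 1.501075) / (-1.06) = -1.0718,   |z_1| = 1.0718.
  z_2 = (-0.365 - 1.501075) / (-1.06) = 1.7604,   |z_2| = 1.7604.
Moduli of all roots: 1.0718, 1.7604.
All moduli strictly greater than 1? Yes.
Verdict: Stationary.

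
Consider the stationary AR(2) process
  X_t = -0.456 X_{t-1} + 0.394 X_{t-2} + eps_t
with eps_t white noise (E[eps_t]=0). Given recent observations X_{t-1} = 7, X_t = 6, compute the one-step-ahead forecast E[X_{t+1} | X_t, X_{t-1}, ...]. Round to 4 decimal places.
E[X_{t+1} \mid \mathcal F_t] = 0.0220

For an AR(p) model X_t = c + sum_i phi_i X_{t-i} + eps_t, the
one-step-ahead conditional mean is
  E[X_{t+1} | X_t, ...] = c + sum_i phi_i X_{t+1-i}.
Substitute known values:
  E[X_{t+1} | ...] = (-0.456) * (6) + (0.394) * (7)
                   = 0.0220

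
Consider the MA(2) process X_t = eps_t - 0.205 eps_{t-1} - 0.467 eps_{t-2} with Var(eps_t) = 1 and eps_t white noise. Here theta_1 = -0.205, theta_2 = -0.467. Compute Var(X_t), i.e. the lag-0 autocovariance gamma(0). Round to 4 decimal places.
\gamma(0) = 1.2601

For an MA(q) process X_t = eps_t + sum_i theta_i eps_{t-i} with
Var(eps_t) = sigma^2, the variance is
  gamma(0) = sigma^2 * (1 + sum_i theta_i^2).
  sum_i theta_i^2 = (-0.205)^2 + (-0.467)^2 = 0.042025 + 0.218089 = 0.260114.
  gamma(0) = 1 * (1 + 0.260114) = 1 * 1.260114 = 1.260114, which rounds to 1.2601.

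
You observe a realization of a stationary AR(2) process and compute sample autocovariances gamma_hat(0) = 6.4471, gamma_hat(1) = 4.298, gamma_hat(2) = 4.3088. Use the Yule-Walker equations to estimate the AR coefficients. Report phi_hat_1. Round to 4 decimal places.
\hat\phi_{1} = 0.3980

The Yule-Walker equations for an AR(p) process read, in matrix form,
  Gamma_p phi = r_p,   with   (Gamma_p)_{ij} = gamma(|i - j|),
                       (r_p)_i = gamma(i),   i,j = 1..p.
Substitute the sample gammas (Toeplitz matrix and right-hand side of size 2):
  Gamma_p = [[6.4471, 4.298], [4.298, 6.4471]]
  r_p     = [4.298, 4.3088]
Written out:
  6.4471 phi_1 + 4.298 phi_2 = 4.298
  4.298 phi_1 + 6.4471 phi_2 = 4.3088
Solve by Cramer's rule:
  det = gamma(0)^2 - gamma(1)^2 = (6.4471)^2 - (4.298)^2 = 41.56509841 - 18.472804 = 23.09229441
  phi_hat_1 = [gamma(1) gamma(0) - gamma(1) gamma(2)] / det = [(4.298)(6.4471) - (4.298)(4.3088)] / 23.09229441 = 9.1904134 / 23.09229441 = 0.398
  phi_hat_2 = [gamma(0) gamma(2) - gamma(1)^2] / det = [(6.4471)(4.3088) - (4.298)^2] / 23.09229441 = 9.30646048 / 23.09229441 = 0.403
So phi_hat = [0.3980, 0.4030].
Therefore phi_hat_1 = 0.3980.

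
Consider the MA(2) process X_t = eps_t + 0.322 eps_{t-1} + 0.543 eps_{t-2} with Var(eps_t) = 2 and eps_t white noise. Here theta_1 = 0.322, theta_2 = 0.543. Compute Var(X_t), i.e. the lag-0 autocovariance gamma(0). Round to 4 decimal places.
\gamma(0) = 2.7971

For an MA(q) process X_t = eps_t + sum_i theta_i eps_{t-i} with
Var(eps_t) = sigma^2, the variance is
  gamma(0) = sigma^2 * (1 + sum_i theta_i^2).
  sum_i theta_i^2 = (0.322)^2 + (0.543)^2 = 0.103684 + 0.294849 = 0.398533.
  gamma(0) = 2 * (1 + 0.398533) = 2 * 1.398533 = 2.797066, which rounds to 2.7971.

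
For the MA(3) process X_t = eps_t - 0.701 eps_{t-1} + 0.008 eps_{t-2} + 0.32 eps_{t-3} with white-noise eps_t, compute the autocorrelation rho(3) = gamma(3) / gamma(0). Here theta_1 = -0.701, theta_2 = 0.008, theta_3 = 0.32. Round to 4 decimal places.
\rho(3) = 0.2008

For an MA(q) process with theta_0 = 1, the autocovariance is
  gamma(k) = sigma^2 * sum_{i=0..q-k} theta_i * theta_{i+k},
and rho(k) = gamma(k) / gamma(0). Sigma^2 cancels.
  numerator   = (1)*(0.32) = 0.32.
  denominator = (1)^2 + (-0.701)^2 + (0.008)^2 + (0.32)^2 = 1.593865.
  rho(3) = 0.32 / 1.593865 = 0.2008.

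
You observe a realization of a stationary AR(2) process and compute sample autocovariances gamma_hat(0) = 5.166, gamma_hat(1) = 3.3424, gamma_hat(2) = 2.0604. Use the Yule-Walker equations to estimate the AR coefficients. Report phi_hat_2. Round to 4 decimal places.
\hat\phi_{2} = -0.0340

The Yule-Walker equations for an AR(p) process read, in matrix form,
  Gamma_p phi = r_p,   with   (Gamma_p)_{ij} = gamma(|i - j|),
                       (r_p)_i = gamma(i),   i,j = 1..p.
Substitute the sample gammas (Toeplitz matrix and right-hand side of size 2):
  Gamma_p = [[5.166, 3.3424], [3.3424, 5.166]]
  r_p     = [3.3424, 2.0604]
Written out:
  5.166 phi_1 + 3.3424 phi_2 = 3.3424
  3.3424 phi_1 + 5.166 phi_2 = 2.0604
Solve by Cramer's rule:
  det = gamma(0)^2 - gamma(1)^2 = (5.166)^2 - (3.3424)^2 = 26.687556 - 11.17163776 = 15.51591824
  phi_hat_1 = [gamma(1) gamma(0) - gamma(1) gamma(2)] / det = [(3.3424)(5.166) - (3.3424)(2.0604)] / 15.51591824 = 10.38015744 / 15.51591824 = 0.669
  phi_hat_2 = [gamma(0) gamma(2) - gamma(1)^2] / det = [(5.166)(2.0604) - (3.3424)^2] / 15.51591824 = -0.52761136 / 15.51591824 = -0.034
So phi_hat = [0.6690, -0.0340].
Therefore phi_hat_2 = -0.0340.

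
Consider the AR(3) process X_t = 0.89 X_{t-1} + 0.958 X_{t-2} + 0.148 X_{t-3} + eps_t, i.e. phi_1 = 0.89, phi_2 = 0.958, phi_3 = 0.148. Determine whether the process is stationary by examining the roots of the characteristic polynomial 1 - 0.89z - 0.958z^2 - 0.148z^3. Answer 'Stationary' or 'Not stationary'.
\text{Not stationary}

The AR(p) characteristic polynomial is P(z) = 1 - 0.89z - 0.958z^2 - 0.148z^3.
Stationarity requires all roots to lie outside the unit circle, i.e. |z| > 1 for every root.
Degree 3: look for a simple real root z0 first, then factor out (1 - z/z0) and solve the remaining quadratic.
Testing z0 = -5: P(-5) = 1 + (-0.89)(-5) + (-0.958)(-5)^2 + (-0.148)(-5)^3
  = 1 + (4.45) + (-23.95) + (18.5) = 0.  So z_0 = -5 is a root, |z_0| = 5.
Divide out the factor (1 + 0.2 z) = (1 - z/z0) (since 1/z0 = -0.2):
  P(z) = (1 + 0.2 z)(1 + (-1.09) z + (-0.74) z^2)
  [check: z-coef -1.09 - (-0.2) = -0.89; z^2-coef -0.74 - (-0.2)(-1.09) = -0.958; z^3-coef -(-0.2)(-0.74) = -0.148.]
Remaining roots from the quadratic factor 1 + (-1.09) z + (-0.74) z^2:
  Set 1 + (-1.09) z + (-0.74) z^2 = 0, i.e. a z^2 + b z + c = 0 with a = -0.74, b = -1.09, c = 1.
  Discriminant D = b^2 - 4ac = (-1.09)^2 - 4*(-0.74)*1 = 1.1881 - (-2.96) = 4.1481.
  D >= 0, so the roots are real: z = (-b +/- sqrt(D)) / (2a) = (1.09 +/- 2.036688) / (-1.48).
    z_1 = (1.09 + 2.036688) / (-1.48) = -2.1126,   |z_1| = 2.1126.
    z_2 = (1.09 - 2.036688) / (-1.48) = 0.6397,   |z_2| = 0.6397.
Moduli of all roots: 5.0000, 2.1126, 0.6397.
All moduli strictly greater than 1? No.
Verdict: Not stationary.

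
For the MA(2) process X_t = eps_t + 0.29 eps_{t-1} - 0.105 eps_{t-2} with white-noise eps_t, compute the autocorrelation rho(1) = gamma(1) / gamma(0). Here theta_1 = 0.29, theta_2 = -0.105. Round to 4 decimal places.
\rho(1) = 0.2370

For an MA(q) process with theta_0 = 1, the autocovariance is
  gamma(k) = sigma^2 * sum_{i=0..q-k} theta_i * theta_{i+k},
and rho(k) = gamma(k) / gamma(0). Sigma^2 cancels.
  numerator   = (1)*(0.29) + (0.29)*(-0.105) = 0.25955.
  denominator = (1)^2 + (0.29)^2 + (-0.105)^2 = 1.095125.
  rho(1) = 0.25955 / 1.095125 = 0.2370.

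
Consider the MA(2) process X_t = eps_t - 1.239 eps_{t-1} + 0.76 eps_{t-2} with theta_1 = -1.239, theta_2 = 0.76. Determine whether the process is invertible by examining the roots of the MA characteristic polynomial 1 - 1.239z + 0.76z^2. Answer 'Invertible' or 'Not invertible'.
\text{Invertible}

The MA(q) characteristic polynomial is P(z) = 1 - 1.239z + 0.76z^2.
Invertibility requires all roots to lie outside the unit circle, i.e. |z| > 1 for every root.
Set 1 + (-1.239) z + (0.76) z^2 = 0, i.e. a z^2 + b z + c = 0 with a = 0.76, b = -1.239, c = 1.
Discriminant D = b^2 - 4ac = (-1.239)^2 - 4*(0.76)*1 = 1.535121 - (3.04) = -1.504879.
D < 0, so the roots are the complex-conjugate pair z = (-b +/- i sqrt(-D)) / (2a) = 0.8151 +/- 0.8071i.
For a conjugate pair |z|^2 = z * conj(z) = (product of roots) = c/a = 1/(0.76) = 1.315789, so |z| = sqrt(1.315789) = 1.1471 for both roots.
Moduli of all roots: 1.1471, 1.1471.
All moduli strictly greater than 1? Yes.
Verdict: Invertible.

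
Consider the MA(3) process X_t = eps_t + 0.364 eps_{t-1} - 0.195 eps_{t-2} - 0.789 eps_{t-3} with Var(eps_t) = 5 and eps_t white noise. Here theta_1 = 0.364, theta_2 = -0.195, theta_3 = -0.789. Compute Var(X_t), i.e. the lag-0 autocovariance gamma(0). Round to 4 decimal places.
\gamma(0) = 8.9652

For an MA(q) process X_t = eps_t + sum_i theta_i eps_{t-i} with
Var(eps_t) = sigma^2, the variance is
  gamma(0) = sigma^2 * (1 + sum_i theta_i^2).
  sum_i theta_i^2 = (0.364)^2 + (-0.195)^2 + (-0.789)^2 = 0.132496 + 0.038025 + 0.622521 = 0.793042.
  gamma(0) = 5 * (1 + 0.793042) = 5 * 1.793042 = 8.96521, which rounds to 8.9652.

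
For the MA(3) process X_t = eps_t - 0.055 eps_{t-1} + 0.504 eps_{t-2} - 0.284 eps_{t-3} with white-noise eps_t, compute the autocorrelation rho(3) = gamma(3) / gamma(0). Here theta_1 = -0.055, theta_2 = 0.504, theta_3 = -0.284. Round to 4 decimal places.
\rho(3) = -0.2123

For an MA(q) process with theta_0 = 1, the autocovariance is
  gamma(k) = sigma^2 * sum_{i=0..q-k} theta_i * theta_{i+k},
and rho(k) = gamma(k) / gamma(0). Sigma^2 cancels.
  numerator   = (1)*(-0.284) = -0.284.
  denominator = (1)^2 + (-0.055)^2 + (0.504)^2 + (-0.284)^2 = 1.337697.
  rho(3) = -0.284 / 1.337697 = -0.2123.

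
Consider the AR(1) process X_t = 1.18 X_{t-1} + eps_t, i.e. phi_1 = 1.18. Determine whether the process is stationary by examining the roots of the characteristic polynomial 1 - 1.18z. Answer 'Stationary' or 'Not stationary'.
\text{Not stationary}

The AR(p) characteristic polynomial is P(z) = 1 - 1.18z.
Stationarity requires all roots to lie outside the unit circle, i.e. |z| > 1 for every root.
This is linear in z: 1 + (-1.18) z = 0  =>  z = -1/(-1.18) = 0.847458,  |z| = 0.847458.
Moduli of all roots: 0.8475.
All moduli strictly greater than 1? No.
Verdict: Not stationary.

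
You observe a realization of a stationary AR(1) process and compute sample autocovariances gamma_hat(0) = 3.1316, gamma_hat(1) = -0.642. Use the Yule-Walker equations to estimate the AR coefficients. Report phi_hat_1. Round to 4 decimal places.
\hat\phi_{1} = -0.2050

The Yule-Walker equations for an AR(p) process read, in matrix form,
  Gamma_p phi = r_p,   with   (Gamma_p)_{ij} = gamma(|i - j|),
                       (r_p)_i = gamma(i),   i,j = 1..p.
Substitute the sample gammas (Toeplitz matrix and right-hand side of size 1):
  Gamma_p = [[3.1316]]
  r_p     = [-0.642]
With p = 1 this is the single equation gamma(0) phi_1 = gamma(1):
  phi_hat_1 = gamma(1) / gamma(0) = -0.642 / 3.1316 = -0.2050.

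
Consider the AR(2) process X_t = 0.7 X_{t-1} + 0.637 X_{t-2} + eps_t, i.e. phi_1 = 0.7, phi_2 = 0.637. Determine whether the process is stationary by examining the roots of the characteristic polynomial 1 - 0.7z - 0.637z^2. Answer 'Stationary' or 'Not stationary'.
\text{Not stationary}

The AR(p) characteristic polynomial is P(z) = 1 - 0.7z - 0.637z^2.
Stationarity requires all roots to lie outside the unit circle, i.e. |z| > 1 for every root.
Set 1 + (-0.7) z + (-0.637) z^2 = 0, i.e. a z^2 + b z + c = 0 with a = -0.637, b = -0.7, c = 1.
Discriminant D = b^2 - 4ac = (-0.7)^2 - 4*(-0.637)*1 = 0.49 - (-2.548) = 3.038.
D >= 0, so the roots are real: z = (-b +/- sqrt(D)) / (2a) = (0.7 +/- 1.742986) / (-1.274).
  z_1 = (0.7 + 1.742986) / (-1.274) = -1.9176,   |z_1| = 1.9176.
  z_2 = (0.7 - 1.742986) / (-1.274) = 0.8187,   |z_2| = 0.8187.
Moduli of all roots: 1.9176, 0.8187.
All moduli strictly greater than 1? No.
Verdict: Not stationary.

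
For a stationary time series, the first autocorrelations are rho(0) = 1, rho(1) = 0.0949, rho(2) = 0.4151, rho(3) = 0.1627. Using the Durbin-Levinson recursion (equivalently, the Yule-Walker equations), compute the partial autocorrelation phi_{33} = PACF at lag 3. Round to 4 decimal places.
\phi_{33} = 0.1220

The PACF at lag k is phi_{kk}, the last component of the solution
to the Yule-Walker system G_k phi = r_k where
  (G_k)_{ij} = rho(|i - j|), (r_k)_i = rho(i), i,j = 1..k.
Equivalently, Durbin-Levinson gives phi_{kk} iteratively:
  phi_{11} = rho(1)
  phi_{kk} = [rho(k) - sum_{j=1..k-1} phi_{k-1,j} rho(k-j)]
            / [1 - sum_{j=1..k-1} phi_{k-1,j} rho(j)],
  phi_{k,j} = phi_{k-1,j} - phi_{kk} phi_{k-1,k-j},  j = 1..k-1.
Step k = 1:
  phi_11 = rho(1) = 0.0949.
Step k = 2:
  phi_22 = [rho(2) - phi_11 rho(1)] / [1 - phi_11 rho(1)] = [0.4151 - (0.0949)(0.0949)] / [1 - (0.0949)(0.0949)]
         = 0.40609399 / 0.99099399 = 0.409785.
  Update: phi_21 = phi_11 - phi_22 phi_11 = 0.0949 - (0.409785)(0.0949) = 0.056011.
Step k = 3:
  phi_33 = [rho(3) - phi_21 rho(2) - phi_22 rho(1)] / [1 - phi_21 rho(1) - phi_22 rho(2)]
    numerator   = 0.1627 - (0.056011)(0.4151) - (0.409785)(0.0949) = 0.1005611
    denominator = 1 - (0.056011)(0.0949) - (0.409785)(0.4151) = 0.82458296
  phi_33 = 0.1005611 / 0.82458296 = 0.122.
Therefore phi_{33} = 0.1220.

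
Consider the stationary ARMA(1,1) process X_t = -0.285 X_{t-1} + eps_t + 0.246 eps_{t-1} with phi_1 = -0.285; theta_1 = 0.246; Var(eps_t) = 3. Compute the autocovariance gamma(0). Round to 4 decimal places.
\gamma(0) = 3.0050

Multiply the model equation by X_{t-k} and take expectations. With theta_0 = psi_0 = 1 and psi_j the MA(infinity) weights, this gives
  gamma(k) - sum_i phi_i gamma(k-i) = c_k,
  c_k = sigma^2 * sum_{j=k..q} theta_j psi_{j-k}   (c_k = 0 for k > q),
using gamma(-m) = gamma(m).
psi-weights needed (psi_j = theta_j + sum_i phi_i psi_{j-i}):
  psi_1 = theta_1 + phi_1 = 0.246 + (-0.285) = -0.039
Right-hand sides:
  c_0 = sigma^2 (1 + theta_1 psi_1) = 3 * (1 + (0.246)(-0.039)) = 3 * 0.990406 = 2.971218
  c_1 = sigma^2 theta_1 = 3 * (0.246) = 0.738
  c_2 = 0
Equations for k = 0 and k = 1 (AR order 1):
  gamma(0) = phi_1 gamma(1) + c_0
  gamma(1) = phi_1 gamma(0) + c_1
Substituting the second into the first: gamma(0) (1 - phi_1^2) = c_0 + phi_1 c_1, so
  gamma(0) = (c_0 + phi_1 c_1) / (1 - phi_1^2) = (2.971218 + (-0.285)(0.738)) / (1 - (-0.285)^2) = 2.760888 / 0.918775 = 3.004966.
Therefore gamma(0) = 3.0050 (to 4 decimal places).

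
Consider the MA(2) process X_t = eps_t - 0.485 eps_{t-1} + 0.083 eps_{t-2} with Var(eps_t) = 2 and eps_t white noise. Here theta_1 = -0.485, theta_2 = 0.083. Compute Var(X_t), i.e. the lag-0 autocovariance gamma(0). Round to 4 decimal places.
\gamma(0) = 2.4842

For an MA(q) process X_t = eps_t + sum_i theta_i eps_{t-i} with
Var(eps_t) = sigma^2, the variance is
  gamma(0) = sigma^2 * (1 + sum_i theta_i^2).
  sum_i theta_i^2 = (-0.485)^2 + (0.083)^2 = 0.235225 + 0.006889 = 0.242114.
  gamma(0) = 2 * (1 + 0.242114) = 2 * 1.242114 = 2.484228, which rounds to 2.4842.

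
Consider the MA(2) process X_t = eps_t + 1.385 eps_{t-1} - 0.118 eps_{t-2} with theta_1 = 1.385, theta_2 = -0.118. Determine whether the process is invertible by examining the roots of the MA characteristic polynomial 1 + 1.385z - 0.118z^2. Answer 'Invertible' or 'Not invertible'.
\text{Not invertible}

The MA(q) characteristic polynomial is P(z) = 1 + 1.385z - 0.118z^2.
Invertibility requires all roots to lie outside the unit circle, i.e. |z| > 1 for every root.
Set 1 + (1.385) z + (-0.118) z^2 = 0, i.e. a z^2 + b z + c = 0 with a = -0.118, b = 1.385, c = 1.
Discriminant D = b^2 - 4ac = (1.385)^2 - 4*(-0.118)*1 = 1.918225 - (-0.472) = 2.390225.
D >= 0, so the roots are real: z = (-b +/- sqrt(D)) / (2a) = (-1.385 +/- 1.546035) / (-0.236).
  z_1 = (-1.385 + 1.546035) / (-0.236) = -0.6824,   |z_1| = 0.6824.
  z_2 = (-1.385 - 1.546035) / (-0.236) = 12.4196,   |z_2| = 12.4196.
Moduli of all roots: 0.6824, 12.4196.
All moduli strictly greater than 1? No.
Verdict: Not invertible.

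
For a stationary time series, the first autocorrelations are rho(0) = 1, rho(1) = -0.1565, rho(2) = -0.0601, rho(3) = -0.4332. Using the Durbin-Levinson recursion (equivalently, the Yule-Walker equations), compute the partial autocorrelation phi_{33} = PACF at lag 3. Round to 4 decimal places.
\phi_{33} = -0.4720

The PACF at lag k is phi_{kk}, the last component of the solution
to the Yule-Walker system G_k phi = r_k where
  (G_k)_{ij} = rho(|i - j|), (r_k)_i = rho(i), i,j = 1..k.
Equivalently, Durbin-Levinson gives phi_{kk} iteratively:
  phi_{11} = rho(1)
  phi_{kk} = [rho(k) - sum_{j=1..k-1} phi_{k-1,j} rho(k-j)]
            / [1 - sum_{j=1..k-1} phi_{k-1,j} rho(j)],
  phi_{k,j} = phi_{k-1,j} - phi_{kk} phi_{k-1,k-j},  j = 1..k-1.
Step k = 1:
  phi_11 = rho(1) = -0.1565.
Step k = 2:
  phi_22 = [rho(2) - phi_11 rho(1)] / [1 - phi_11 rho(1)] = [-0.0601 - (-0.1565)(-0.1565)] / [1 - (-0.1565)(-0.1565)]
         = -0.08459225 / 0.97550775 = -0.086716.
  Update: phi_21 = phi_11 - phi_22 phi_11 = -0.1565 - (-0.086716)(-0.1565) = -0.170071.
Step k = 3:
  phi_33 = [rho(3) - phi_21 rho(2) - phi_22 rho(1)] / [1 - phi_21 rho(1) - phi_22 rho(2)]
    numerator   = -0.4332 - (-0.170071)(-0.0601) - (-0.086716)(-0.1565) = -0.45699234
    denominator = 1 - (-0.170071)(-0.1565) - (-0.086716)(-0.0601) = 0.96817224
  phi_33 = -0.45699234 / 0.96817224 = -0.472.
Therefore phi_{33} = -0.4720.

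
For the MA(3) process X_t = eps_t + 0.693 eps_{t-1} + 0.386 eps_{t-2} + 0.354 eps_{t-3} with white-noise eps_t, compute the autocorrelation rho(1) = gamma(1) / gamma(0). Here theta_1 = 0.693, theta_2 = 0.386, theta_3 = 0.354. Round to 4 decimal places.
\rho(1) = 0.6253

For an MA(q) process with theta_0 = 1, the autocovariance is
  gamma(k) = sigma^2 * sum_{i=0..q-k} theta_i * theta_{i+k},
and rho(k) = gamma(k) / gamma(0). Sigma^2 cancels.
  numerator   = (1)*(0.693) + (0.693)*(0.386) + (0.386)*(0.354) = 1.097142.
  denominator = (1)^2 + (0.693)^2 + (0.386)^2 + (0.354)^2 = 1.754561.
  rho(1) = 1.097142 / 1.754561 = 0.6253.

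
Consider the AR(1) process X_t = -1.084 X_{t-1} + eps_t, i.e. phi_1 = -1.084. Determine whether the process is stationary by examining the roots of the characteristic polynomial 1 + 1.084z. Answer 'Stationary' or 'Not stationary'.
\text{Not stationary}

The AR(p) characteristic polynomial is P(z) = 1 + 1.084z.
Stationarity requires all roots to lie outside the unit circle, i.e. |z| > 1 for every root.
This is linear in z: 1 + (1.084) z = 0  =>  z = -1/(1.084) = -0.922509,  |z| = 0.922509.
Moduli of all roots: 0.9225.
All moduli strictly greater than 1? No.
Verdict: Not stationary.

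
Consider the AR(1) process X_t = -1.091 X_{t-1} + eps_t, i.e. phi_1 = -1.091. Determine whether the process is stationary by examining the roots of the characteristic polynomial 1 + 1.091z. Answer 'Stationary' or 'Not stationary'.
\text{Not stationary}

The AR(p) characteristic polynomial is P(z) = 1 + 1.091z.
Stationarity requires all roots to lie outside the unit circle, i.e. |z| > 1 for every root.
This is linear in z: 1 + (1.091) z = 0  =>  z = -1/(1.091) = -0.91659,  |z| = 0.91659.
Moduli of all roots: 0.9166.
All moduli strictly greater than 1? No.
Verdict: Not stationary.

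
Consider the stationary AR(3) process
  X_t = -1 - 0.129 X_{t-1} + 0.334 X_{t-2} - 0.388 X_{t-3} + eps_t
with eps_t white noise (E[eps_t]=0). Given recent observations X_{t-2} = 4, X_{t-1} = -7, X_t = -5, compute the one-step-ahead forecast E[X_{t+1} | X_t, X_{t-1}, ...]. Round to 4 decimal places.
E[X_{t+1} \mid \mathcal F_t] = -4.2450

For an AR(p) model X_t = c + sum_i phi_i X_{t-i} + eps_t, the
one-step-ahead conditional mean is
  E[X_{t+1} | X_t, ...] = c + sum_i phi_i X_{t+1-i}.
Substitute known values:
  E[X_{t+1} | ...] = -1 + (-0.129) * (-5) + (0.334) * (-7) + (-0.388) * (4)
                   = -4.2450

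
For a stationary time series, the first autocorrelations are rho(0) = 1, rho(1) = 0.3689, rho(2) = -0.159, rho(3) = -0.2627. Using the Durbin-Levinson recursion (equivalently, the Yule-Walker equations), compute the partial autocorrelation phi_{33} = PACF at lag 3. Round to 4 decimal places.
\phi_{33} = -0.0760

The PACF at lag k is phi_{kk}, the last component of the solution
to the Yule-Walker system G_k phi = r_k where
  (G_k)_{ij} = rho(|i - j|), (r_k)_i = rho(i), i,j = 1..k.
Equivalently, Durbin-Levinson gives phi_{kk} iteratively:
  phi_{11} = rho(1)
  phi_{kk} = [rho(k) - sum_{j=1..k-1} phi_{k-1,j} rho(k-j)]
            / [1 - sum_{j=1..k-1} phi_{k-1,j} rho(j)],
  phi_{k,j} = phi_{k-1,j} - phi_{kk} phi_{k-1,k-j},  j = 1..k-1.
Step k = 1:
  phi_11 = rho(1) = 0.3689.
Step k = 2:
  phi_22 = [rho(2) - phi_11 rho(1)] / [1 - phi_11 rho(1)] = [-0.159 - (0.3689)(0.3689)] / [1 - (0.3689)(0.3689)]
         = -0.29508721 / 0.86391279 = -0.341571.
  Update: phi_21 = phi_11 - phi_22 phi_11 = 0.3689 - (-0.341571)(0.3689) = 0.494905.
Step k = 3:
  phi_33 = [rho(3) - phi_21 rho(2) - phi_22 rho(1)] / [1 - phi_21 rho(1) - phi_22 rho(2)]
    numerator   = -0.2627 - (0.494905)(-0.159) - (-0.341571)(0.3689) = -0.05800465
    denominator = 1 - (0.494905)(0.3689) - (-0.341571)(-0.159) = 0.76311967
  phi_33 = -0.05800465 / 0.76311967 = -0.076.
Therefore phi_{33} = -0.0760.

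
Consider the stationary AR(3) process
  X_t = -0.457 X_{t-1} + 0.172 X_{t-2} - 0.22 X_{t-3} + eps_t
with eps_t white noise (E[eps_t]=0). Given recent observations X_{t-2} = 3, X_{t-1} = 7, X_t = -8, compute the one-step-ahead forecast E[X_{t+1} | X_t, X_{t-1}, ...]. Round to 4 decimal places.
E[X_{t+1} \mid \mathcal F_t] = 4.2000

For an AR(p) model X_t = c + sum_i phi_i X_{t-i} + eps_t, the
one-step-ahead conditional mean is
  E[X_{t+1} | X_t, ...] = c + sum_i phi_i X_{t+1-i}.
Substitute known values:
  E[X_{t+1} | ...] = (-0.457) * (-8) + (0.172) * (7) + (-0.22) * (3)
                   = 4.2000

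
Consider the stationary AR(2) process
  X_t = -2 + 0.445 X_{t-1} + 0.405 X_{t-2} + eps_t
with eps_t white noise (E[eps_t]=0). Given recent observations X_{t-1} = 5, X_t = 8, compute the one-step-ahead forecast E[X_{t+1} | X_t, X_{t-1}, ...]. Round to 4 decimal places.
E[X_{t+1} \mid \mathcal F_t] = 3.5850

For an AR(p) model X_t = c + sum_i phi_i X_{t-i} + eps_t, the
one-step-ahead conditional mean is
  E[X_{t+1} | X_t, ...] = c + sum_i phi_i X_{t+1-i}.
Substitute known values:
  E[X_{t+1} | ...] = -2 + (0.445) * (8) + (0.405) * (5)
                   = 3.5850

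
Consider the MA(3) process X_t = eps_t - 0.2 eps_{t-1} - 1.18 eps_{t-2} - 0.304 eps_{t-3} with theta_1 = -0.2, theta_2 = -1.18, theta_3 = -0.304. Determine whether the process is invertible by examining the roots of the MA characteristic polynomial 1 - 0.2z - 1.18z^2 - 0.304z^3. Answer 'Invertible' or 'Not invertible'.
\text{Not invertible}

The MA(q) characteristic polynomial is P(z) = 1 - 0.2z - 1.18z^2 - 0.304z^3.
Invertibility requires all roots to lie outside the unit circle, i.e. |z| > 1 for every root.
Degree 3: look for a simple real root z0 first, then factor out (1 - z/z0) and solve the remaining quadratic.
Testing z0 = -1.25: P(-1.25) = 1 + (-0.2)(-1.25) + (-1.18)(-1.25)^2 + (-0.304)(-1.25)^3
  = 1 + (0.25) + (-1.84375) + (0.59375) = 0.  So z_0 = -1.25 is a root, |z_0| = 1.25.
Divide out the factor (1 + 0.8 z) = (1 - z/z0) (since 1/z0 = -0.8):
  P(z) = (1 + 0.8 z)(1 + (-1) z + (-0.38) z^2)
  [check: z-coef -1 - (-0.8) = -0.2; z^2-coef -0.38 - (-0.8)(-1) = -1.18; z^3-coef -(-0.8)(-0.38) = -0.304.]
Remaining roots from the quadratic factor 1 + (-1) z + (-0.38) z^2:
  Set 1 + (-1) z + (-0.38) z^2 = 0, i.e. a z^2 + b z + c = 0 with a = -0.38, b = -1, c = 1.
  Discriminant D = b^2 - 4ac = (-1)^2 - 4*(-0.38)*1 = 1 - (-1.52) = 2.52.
  D >= 0, so the roots are real: z = (-b +/- sqrt(D)) / (2a) = (1 +/- 1.587451) / (-0.76).
    z_1 = (1 + 1.587451) / (-0.76) = -3.4045,   |z_1| = 3.4045.
    z_2 = (1 - 1.587451) / (-0.76) = 0.773,   |z_2| = 0.773.
Moduli of all roots: 1.2500, 3.4045, 0.7730.
All moduli strictly greater than 1? No.
Verdict: Not invertible.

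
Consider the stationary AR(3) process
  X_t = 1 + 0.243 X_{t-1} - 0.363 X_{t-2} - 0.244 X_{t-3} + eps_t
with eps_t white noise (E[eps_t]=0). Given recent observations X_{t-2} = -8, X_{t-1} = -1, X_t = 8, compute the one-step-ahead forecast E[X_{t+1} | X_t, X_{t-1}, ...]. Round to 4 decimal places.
E[X_{t+1} \mid \mathcal F_t] = 5.2590

For an AR(p) model X_t = c + sum_i phi_i X_{t-i} + eps_t, the
one-step-ahead conditional mean is
  E[X_{t+1} | X_t, ...] = c + sum_i phi_i X_{t+1-i}.
Substitute known values:
  E[X_{t+1} | ...] = 1 + (0.243) * (8) + (-0.363) * (-1) + (-0.244) * (-8)
                   = 5.2590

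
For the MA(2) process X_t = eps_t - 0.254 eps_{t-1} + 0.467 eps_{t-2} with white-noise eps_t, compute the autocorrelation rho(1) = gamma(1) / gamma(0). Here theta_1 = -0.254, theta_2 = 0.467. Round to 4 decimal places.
\rho(1) = -0.2905

For an MA(q) process with theta_0 = 1, the autocovariance is
  gamma(k) = sigma^2 * sum_{i=0..q-k} theta_i * theta_{i+k},
and rho(k) = gamma(k) / gamma(0). Sigma^2 cancels.
  numerator   = (1)*(-0.254) + (-0.254)*(0.467) = -0.372618.
  denominator = (1)^2 + (-0.254)^2 + (0.467)^2 = 1.282605.
  rho(1) = -0.372618 / 1.282605 = -0.2905.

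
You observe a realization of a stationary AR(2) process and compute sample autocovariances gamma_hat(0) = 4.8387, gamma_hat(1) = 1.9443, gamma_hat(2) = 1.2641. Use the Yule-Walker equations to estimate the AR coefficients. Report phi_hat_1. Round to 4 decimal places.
\hat\phi_{1} = 0.3540

The Yule-Walker equations for an AR(p) process read, in matrix form,
  Gamma_p phi = r_p,   with   (Gamma_p)_{ij} = gamma(|i - j|),
                       (r_p)_i = gamma(i),   i,j = 1..p.
Substitute the sample gammas (Toeplitz matrix and right-hand side of size 2):
  Gamma_p = [[4.8387, 1.9443], [1.9443, 4.8387]]
  r_p     = [1.9443, 1.2641]
Written out:
  4.8387 phi_1 + 1.9443 phi_2 = 1.9443
  1.9443 phi_1 + 4.8387 phi_2 = 1.2641
Solve by Cramer's rule:
  det = gamma(0)^2 - gamma(1)^2 = (4.8387)^2 - (1.9443)^2 = 23.41301769 - 3.78030249 = 19.6327152
  phi_hat_1 = [gamma(1) gamma(0) - gamma(1) gamma(2)] / det = [(1.9443)(4.8387) - (1.9443)(1.2641)] / 19.6327152 = 6.95009478 / 19.6327152 = 0.354
  phi_hat_2 = [gamma(0) gamma(2) - gamma(1)^2] / det = [(4.8387)(1.2641) - (1.9443)^2] / 19.6327152 = 2.33629818 / 19.6327152 = 0.119
So phi_hat = [0.3540, 0.1190].
Therefore phi_hat_1 = 0.3540.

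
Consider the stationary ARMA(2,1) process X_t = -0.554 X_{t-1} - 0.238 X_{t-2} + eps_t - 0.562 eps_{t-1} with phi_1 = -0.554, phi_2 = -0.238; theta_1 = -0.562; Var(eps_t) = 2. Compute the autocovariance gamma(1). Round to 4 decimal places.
\gamma(1) = -3.0656

Multiply the model equation by X_{t-k} and take expectations. With theta_0 = psi_0 = 1 and psi_j the MA(infinity) weights, this gives
  gamma(k) - sum_i phi_i gamma(k-i) = c_k,
  c_k = sigma^2 * sum_{j=k..q} theta_j psi_{j-k}   (c_k = 0 for k > q),
using gamma(-m) = gamma(m).
psi-weights needed (psi_j = theta_j + sum_i phi_i psi_{j-i}):
  psi_1 = theta_1 + phi_1 = -0.562 + (-0.554) = -1.116
Right-hand sides:
  c_0 = sigma^2 (1 + theta_1 psi_1) = 2 * (1 + (-0.562)(-1.116)) = 2 * 1.627192 = 3.254384
  c_1 = sigma^2 theta_1 = 2 * (-0.562) = -1.124
  c_2 = 0
Equations for k = 0, 1, 2 (AR order 2, c_2 = 0):
  (E0) gamma(0) = phi_1 gamma(1) + phi_2 gamma(2) + c_0
  (E1) gamma(1) = phi_1 gamma(0) + phi_2 gamma(1) + c_1
  (E2) gamma(2) = phi_1 gamma(1) + phi_2 gamma(0)
From (E1): gamma(1) = A gamma(0) + B with
  A = phi_1 / (1 - phi_2) = -0.554 / 1.238 = -0.447496,   B = c_1 / (1 - phi_2) = -1.124 / 1.238 = -0.907916.
Insert (E2) into (E0): gamma(0) (1 - phi_2^2) = phi_1 (1 + phi_2) gamma(1) + c_0.
  phi_1 (1 + phi_2) = (-0.554)(0.762) = -0.422148,   1 - phi_2^2 = 0.943356.
Replace gamma(1) by A gamma(0) + B and collect gamma(0):
  gamma(0) [0.943356 - (-0.422148)(-0.447496)] = (-0.422148)(-0.907916) + 3.254384
  gamma(0) * 0.754446 = 3.637659
  gamma(0) = 3.637659 / 0.754446 = 4.821626.
  gamma(1) = A gamma(0) + B = (-0.447496)(4.821626) + (-0.907916) = -3.065574.
Therefore gamma(1) = -3.0656 (to 4 decimal places).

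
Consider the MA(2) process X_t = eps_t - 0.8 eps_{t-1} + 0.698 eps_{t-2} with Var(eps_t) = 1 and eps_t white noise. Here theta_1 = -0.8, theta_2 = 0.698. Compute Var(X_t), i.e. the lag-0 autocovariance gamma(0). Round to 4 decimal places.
\gamma(0) = 2.1272

For an MA(q) process X_t = eps_t + sum_i theta_i eps_{t-i} with
Var(eps_t) = sigma^2, the variance is
  gamma(0) = sigma^2 * (1 + sum_i theta_i^2).
  sum_i theta_i^2 = (-0.8)^2 + (0.698)^2 = 0.64 + 0.487204 = 1.127204.
  gamma(0) = 1 * (1 + 1.127204) = 1 * 2.127204 = 2.127204, which rounds to 2.1272.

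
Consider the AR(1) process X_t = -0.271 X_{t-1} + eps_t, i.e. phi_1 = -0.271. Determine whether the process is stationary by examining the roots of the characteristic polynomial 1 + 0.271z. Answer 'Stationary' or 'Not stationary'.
\text{Stationary}

The AR(p) characteristic polynomial is P(z) = 1 + 0.271z.
Stationarity requires all roots to lie outside the unit circle, i.e. |z| > 1 for every root.
This is linear in z: 1 + (0.271) z = 0  =>  z = -1/(0.271) = -3.690037,  |z| = 3.690037.
Moduli of all roots: 3.6900.
All moduli strictly greater than 1? Yes.
Verdict: Stationary.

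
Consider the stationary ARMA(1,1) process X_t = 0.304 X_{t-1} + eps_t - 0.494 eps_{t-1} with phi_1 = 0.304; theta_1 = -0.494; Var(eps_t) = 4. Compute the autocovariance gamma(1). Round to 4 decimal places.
\gamma(1) = -0.7116

Multiply the model equation by X_{t-k} and take expectations. With theta_0 = psi_0 = 1 and psi_j the MA(infinity) weights, this gives
  gamma(k) - sum_i phi_i gamma(k-i) = c_k,
  c_k = sigma^2 * sum_{j=k..q} theta_j psi_{j-k}   (c_k = 0 for k > q),
using gamma(-m) = gamma(m).
psi-weights needed (psi_j = theta_j + sum_i phi_i psi_{j-i}):
  psi_1 = theta_1 + phi_1 = -0.494 + (0.304) = -0.19
Right-hand sides:
  c_0 = sigma^2 (1 + theta_1 psi_1) = 4 * (1 + (-0.494)(-0.19)) = 4 * 1.09386 = 4.37544
  c_1 = sigma^2 theta_1 = 4 * (-0.494) = -1.976
  c_2 = 0
Equations for k = 0 and k = 1 (AR order 1):
  gamma(0) = phi_1 gamma(1) + c_0
  gamma(1) = phi_1 gamma(0) + c_1
Substituting the second into the first: gamma(0) (1 - phi_1^2) = c_0 + phi_1 c_1, so
  gamma(0) = (c_0 + phi_1 c_1) / (1 - phi_1^2) = (4.37544 + (0.304)(-1.976)) / (1 - (0.304)^2) = 3.774736 / 0.907584 = 4.159104.
  gamma(1) = phi_1 gamma(0) + c_1 = (0.304)(4.159104) + (-1.976) = -0.711632.
Therefore gamma(1) = -0.7116 (to 4 decimal places).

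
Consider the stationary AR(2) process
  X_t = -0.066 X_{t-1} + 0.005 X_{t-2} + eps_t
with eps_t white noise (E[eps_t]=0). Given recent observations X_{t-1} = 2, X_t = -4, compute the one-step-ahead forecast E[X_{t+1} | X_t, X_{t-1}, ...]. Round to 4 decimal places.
E[X_{t+1} \mid \mathcal F_t] = 0.2740

For an AR(p) model X_t = c + sum_i phi_i X_{t-i} + eps_t, the
one-step-ahead conditional mean is
  E[X_{t+1} | X_t, ...] = c + sum_i phi_i X_{t+1-i}.
Substitute known values:
  E[X_{t+1} | ...] = (-0.066) * (-4) + (0.005) * (2)
                   = 0.2740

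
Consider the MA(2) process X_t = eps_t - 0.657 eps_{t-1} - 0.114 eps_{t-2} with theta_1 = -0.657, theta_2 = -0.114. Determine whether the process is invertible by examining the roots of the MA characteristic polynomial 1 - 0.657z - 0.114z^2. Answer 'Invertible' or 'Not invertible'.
\text{Invertible}

The MA(q) characteristic polynomial is P(z) = 1 - 0.657z - 0.114z^2.
Invertibility requires all roots to lie outside the unit circle, i.e. |z| > 1 for every root.
Set 1 + (-0.657) z + (-0.114) z^2 = 0, i.e. a z^2 + b z + c = 0 with a = -0.114, b = -0.657, c = 1.
Discriminant D = b^2 - 4ac = (-0.657)^2 - 4*(-0.114)*1 = 0.431649 - (-0.456) = 0.887649.
D >= 0, so the roots are real: z = (-b +/- sqrt(D)) / (2a) = (0.657 +/- 0.942151) / (-0.228).
  z_1 = (0.657 + 0.942151) / (-0.228) = -7.0138,   |z_1| = 7.0138.
  z_2 = (0.657 - 0.942151) / (-0.228) = 1.2507,   |z_2| = 1.2507.
Moduli of all roots: 7.0138, 1.2507.
All moduli strictly greater than 1? Yes.
Verdict: Invertible.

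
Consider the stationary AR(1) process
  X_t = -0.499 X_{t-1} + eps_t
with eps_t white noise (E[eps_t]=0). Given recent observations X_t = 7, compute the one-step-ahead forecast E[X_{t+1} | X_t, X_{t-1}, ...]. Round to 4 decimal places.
E[X_{t+1} \mid \mathcal F_t] = -3.4930

For an AR(p) model X_t = c + sum_i phi_i X_{t-i} + eps_t, the
one-step-ahead conditional mean is
  E[X_{t+1} | X_t, ...] = c + sum_i phi_i X_{t+1-i}.
Substitute known values:
  E[X_{t+1} | ...] = (-0.499) * (7)
                   = -3.4930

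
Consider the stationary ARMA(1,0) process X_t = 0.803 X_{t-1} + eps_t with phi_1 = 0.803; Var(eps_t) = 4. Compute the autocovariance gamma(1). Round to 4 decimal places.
\gamma(1) = 9.0430

Multiply the model equation by X_{t-k} and take expectations. With theta_0 = psi_0 = 1 and psi_j the MA(infinity) weights, this gives
  gamma(k) - sum_i phi_i gamma(k-i) = c_k,
  c_k = sigma^2 * sum_{j=k..q} theta_j psi_{j-k}   (c_k = 0 for k > q),
using gamma(-m) = gamma(m).
Pure AR (q = 0): c_0 = sigma^2 = 4, c_k = 0 for k >= 1.
Equations for k = 0 and k = 1 (AR order 1):
  gamma(0) = phi_1 gamma(1) + c_0
  gamma(1) = phi_1 gamma(0) + c_1
Substituting the second into the first: gamma(0) (1 - phi_1^2) = c_0 + phi_1 c_1, so
  gamma(0) = c_0 / (1 - phi_1^2) = 4 / (1 - (0.803)^2) = 4 / 0.355191 = 11.261547.
  gamma(1) = phi_1 gamma(0) = (0.803)(11.261547) = 9.043022.
Therefore gamma(1) = 9.0430 (to 4 decimal places).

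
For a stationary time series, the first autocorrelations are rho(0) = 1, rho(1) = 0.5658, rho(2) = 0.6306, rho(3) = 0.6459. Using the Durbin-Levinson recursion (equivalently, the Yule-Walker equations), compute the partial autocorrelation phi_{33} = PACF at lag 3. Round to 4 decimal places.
\phi_{33} = 0.3599

The PACF at lag k is phi_{kk}, the last component of the solution
to the Yule-Walker system G_k phi = r_k where
  (G_k)_{ij} = rho(|i - j|), (r_k)_i = rho(i), i,j = 1..k.
Equivalently, Durbin-Levinson gives phi_{kk} iteratively:
  phi_{11} = rho(1)
  phi_{kk} = [rho(k) - sum_{j=1..k-1} phi_{k-1,j} rho(k-j)]
            / [1 - sum_{j=1..k-1} phi_{k-1,j} rho(j)],
  phi_{k,j} = phi_{k-1,j} - phi_{kk} phi_{k-1,k-j},  j = 1..k-1.
Step k = 1:
  phi_11 = rho(1) = 0.5658.
Step k = 2:
  phi_22 = [rho(2) - phi_11 rho(1)] / [1 - phi_11 rho(1)] = [0.6306 - (0.5658)(0.5658)] / [1 - (0.5658)(0.5658)]
         = 0.31047036 / 0.67987036 = 0.456661.
  Update: phi_21 = phi_11 - phi_22 phi_11 = 0.5658 - (0.456661)(0.5658) = 0.307421.
Step k = 3:
  phi_33 = [rho(3) - phi_21 rho(2) - phi_22 rho(1)] / [1 - phi_21 rho(1) - phi_22 rho(2)]
    numerator   = 0.6459 - (0.307421)(0.6306) - (0.456661)(0.5658) = 0.19366137
    denominator = 1 - (0.307421)(0.5658) - (0.456661)(0.6306) = 0.53809062
  phi_33 = 0.19366137 / 0.53809062 = 0.3599.
Therefore phi_{33} = 0.3599.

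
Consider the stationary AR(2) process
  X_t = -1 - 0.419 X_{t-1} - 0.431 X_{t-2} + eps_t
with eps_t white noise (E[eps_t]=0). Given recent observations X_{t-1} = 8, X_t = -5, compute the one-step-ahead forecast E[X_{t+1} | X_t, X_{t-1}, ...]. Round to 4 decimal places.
E[X_{t+1} \mid \mathcal F_t] = -2.3530

For an AR(p) model X_t = c + sum_i phi_i X_{t-i} + eps_t, the
one-step-ahead conditional mean is
  E[X_{t+1} | X_t, ...] = c + sum_i phi_i X_{t+1-i}.
Substitute known values:
  E[X_{t+1} | ...] = -1 + (-0.419) * (-5) + (-0.431) * (8)
                   = -2.3530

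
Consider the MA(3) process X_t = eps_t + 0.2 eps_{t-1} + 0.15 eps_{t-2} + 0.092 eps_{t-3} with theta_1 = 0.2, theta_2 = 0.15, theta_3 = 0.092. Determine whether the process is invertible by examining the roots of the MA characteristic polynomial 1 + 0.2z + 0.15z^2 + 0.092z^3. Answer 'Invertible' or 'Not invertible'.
\text{Invertible}

The MA(q) characteristic polynomial is P(z) = 1 + 0.2z + 0.15z^2 + 0.092z^3.
Invertibility requires all roots to lie outside the unit circle, i.e. |z| > 1 for every root.
Degree 3: look for a simple real root z0 first, then factor out (1 - z/z0) and solve the remaining quadratic.
Testing z0 = -2.5: P(-2.5) = 1 + (0.2)(-2.5) + (0.15)(-2.5)^2 + (0.092)(-2.5)^3
  = 1 + (-0.5) + (0.9375) + (-1.4375) = 0.  So z_0 = -2.5 is a root, |z_0| = 2.5.
Divide out the factor (1 + 0.4 z) = (1 - z/z0) (since 1/z0 = -0.4):
  P(z) = (1 + 0.4 z)(1 + (-0.2) z + (0.23) z^2)
  [check: z-coef -0.2 - (-0.4) = 0.2; z^2-coef 0.23 - (-0.4)(-0.2) = 0.15; z^3-coef -(-0.4)(0.23) = 0.092.]
Remaining roots from the quadratic factor 1 + (-0.2) z + (0.23) z^2:
  Set 1 + (-0.2) z + (0.23) z^2 = 0, i.e. a z^2 + b z + c = 0 with a = 0.23, b = -0.2, c = 1.
  Discriminant D = b^2 - 4ac = (-0.2)^2 - 4*(0.23)*1 = 0.04 - (0.92) = -0.88.
  D < 0, so the roots are the complex-conjugate pair z = (-b +/- i sqrt(-D)) / (2a) = 0.4348 +/- 2.0393i.
  For a conjugate pair |z|^2 = z * conj(z) = (product of roots) = c/a = 1/(0.23) = 4.347826, so |z| = sqrt(4.347826) = 2.0851 for both roots.
Moduli of all roots: 2.5000, 2.0851, 2.0851.
All moduli strictly greater than 1? Yes.
Verdict: Invertible.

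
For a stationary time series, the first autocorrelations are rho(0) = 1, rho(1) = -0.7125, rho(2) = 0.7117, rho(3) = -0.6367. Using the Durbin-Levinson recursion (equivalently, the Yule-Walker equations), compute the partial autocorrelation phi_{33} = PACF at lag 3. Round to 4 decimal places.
\phi_{33} = -0.1091

The PACF at lag k is phi_{kk}, the last component of the solution
to the Yule-Walker system G_k phi = r_k where
  (G_k)_{ij} = rho(|i - j|), (r_k)_i = rho(i), i,j = 1..k.
Equivalently, Durbin-Levinson gives phi_{kk} iteratively:
  phi_{11} = rho(1)
  phi_{kk} = [rho(k) - sum_{j=1..k-1} phi_{k-1,j} rho(k-j)]
            / [1 - sum_{j=1..k-1} phi_{k-1,j} rho(j)],
  phi_{k,j} = phi_{k-1,j} - phi_{kk} phi_{k-1,k-j},  j = 1..k-1.
Step k = 1:
  phi_11 = rho(1) = -0.7125.
Step k = 2:
  phi_22 = [rho(2) - phi_11 rho(1)] / [1 - phi_11 rho(1)] = [0.7117 - (-0.7125)(-0.7125)] / [1 - (-0.7125)(-0.7125)]
         = 0.20404375 / 0.49234375 = 0.414434.
  Update: phi_21 = phi_11 - phi_22 phi_11 = -0.7125 - (0.414434)(-0.7125) = -0.417216.
Step k = 3:
  phi_33 = [rho(3) - phi_21 rho(2) - phi_22 rho(1)] / [1 - phi_21 rho(1) - phi_22 rho(2)]
    numerator   = -0.6367 - (-0.417216)(0.7117) - (0.414434)(-0.7125) = -0.04448341
    denominator = 1 - (-0.417216)(-0.7125) - (0.414434)(0.7117) = 0.40778118
  phi_33 = -0.04448341 / 0.40778118 = -0.1091.
Therefore phi_{33} = -0.1091.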